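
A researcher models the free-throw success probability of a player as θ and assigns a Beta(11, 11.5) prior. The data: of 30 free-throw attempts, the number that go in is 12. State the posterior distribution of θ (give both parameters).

Posterior: Beta(23, 29.5)

Observing 12 successes and 18 failures updates Beta(11, 11.5) by adding the success and failure counts to the two shape parameters: α = 11+12 = 23, β = 11.5+18 = 29.5.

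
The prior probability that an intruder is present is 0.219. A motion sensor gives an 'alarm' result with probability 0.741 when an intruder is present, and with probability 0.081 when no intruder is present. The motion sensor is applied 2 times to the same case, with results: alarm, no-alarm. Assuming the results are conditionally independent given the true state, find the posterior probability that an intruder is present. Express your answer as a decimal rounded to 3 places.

Posterior P(H) ≈ 0.420

Let H be the event that an intruder is present; start with P(H) = 0.219. P('alarm'|H) = 0.741, P('alarm'|¬H) = 0.081.
Update on result 1 ('alarm'): P(H) ← 0.741·0.2190 / (0.741·0.2190 + 0.081·0.7810) = 0.16228/0.22554 = 0.7195.
Update on result 2 ('no-alarm'): P(H) ← 0.259·0.7195 / (0.259·0.7195 + 0.919·0.2805) = 0.18635/0.44412 = 0.4196.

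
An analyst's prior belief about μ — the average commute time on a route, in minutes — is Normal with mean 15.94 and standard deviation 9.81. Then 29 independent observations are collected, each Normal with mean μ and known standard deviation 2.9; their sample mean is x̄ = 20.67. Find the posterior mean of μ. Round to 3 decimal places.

Posterior mean ≈ 20.656

With known σ, the Normal prior is conjugate. Weight on the data is w = (n/σ²)/(n/σ² + 1/τ₀²) = 3.44828/(3.44828+0.0103911) = 0.99700.
Posterior mean = w·x̄ + (1−w)·μ₀ = 0.99700·20.67 + 0.0030044·15.94 = 20.656.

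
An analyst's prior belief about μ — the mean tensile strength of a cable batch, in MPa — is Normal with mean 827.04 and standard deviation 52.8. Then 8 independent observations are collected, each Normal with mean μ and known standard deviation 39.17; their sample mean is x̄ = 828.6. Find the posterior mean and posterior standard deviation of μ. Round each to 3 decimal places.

With known σ, the Normal prior is conjugate. Weight on the data is w = (n/σ²)/(n/σ² + 1/τ₀²) = 0.00521414/(0.00521414+0.00035870) = 0.93563.
Posterior mean = w·x̄ + (1−w)·μ₀ = 0.93563·828.6 + 0.064366·827.04 = 828.500. Posterior variance = 1/(0.00521414+0.00035870) = 179.442, so SD = 13.396.

Posterior mean ≈ 828.500; posterior SD ≈ 13.396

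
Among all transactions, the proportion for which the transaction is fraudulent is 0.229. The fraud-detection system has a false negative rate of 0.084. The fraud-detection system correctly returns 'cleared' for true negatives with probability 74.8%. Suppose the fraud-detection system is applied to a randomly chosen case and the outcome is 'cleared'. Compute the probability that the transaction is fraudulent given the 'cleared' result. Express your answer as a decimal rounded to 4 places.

P(H | E) ≈ 0.0323

Let H be the event that the transaction is fraudulent. P(H) = 0.229, so P(¬H) = 0.771. With E the 'cleared' result, P(E|H) = 0.084 and P(E|¬H) = 0.748.
P(E) = 0.084·0.229 + 0.748·0.771 = 0.019236 + 0.57671 = 0.59594.
By Bayes' theorem, P(H|E) = 0.019236 / 0.59594 = 0.0323.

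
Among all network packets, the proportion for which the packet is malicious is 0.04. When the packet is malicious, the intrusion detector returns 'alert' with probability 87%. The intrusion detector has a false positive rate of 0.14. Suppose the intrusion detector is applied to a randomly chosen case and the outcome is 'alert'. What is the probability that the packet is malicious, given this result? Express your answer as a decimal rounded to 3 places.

Let H be the event that the packet is malicious. P(H) = 0.04, so P(¬H) = 0.96. With E the 'alert' result, P(E|H) = 0.87 and P(E|¬H) = 0.14.
P(E) = 0.87·0.04 + 0.14·0.96 = 0.034800 + 0.13440 = 0.16920.
By Bayes' theorem, P(H|E) = 0.034800 / 0.16920 = 0.206.

P(H | E) ≈ 0.206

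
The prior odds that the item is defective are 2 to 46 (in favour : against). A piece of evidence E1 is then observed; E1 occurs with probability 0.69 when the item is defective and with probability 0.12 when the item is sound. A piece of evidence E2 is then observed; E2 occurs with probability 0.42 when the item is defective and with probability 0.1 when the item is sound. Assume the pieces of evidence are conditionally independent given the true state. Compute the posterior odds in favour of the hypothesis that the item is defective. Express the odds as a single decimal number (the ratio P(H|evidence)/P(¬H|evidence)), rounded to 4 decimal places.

Prior odds = 2/46 = 0.043478. In log-odds, ln(0.043478) = -3.1355.
Add log likelihood ratios: ln(5.7500) + ln(4.2000) = 3.1843.
Posterior log-odds = 0.048790, so posterior odds = exp(0.048790) = 1.0500.

Posterior odds ≈ 1.0500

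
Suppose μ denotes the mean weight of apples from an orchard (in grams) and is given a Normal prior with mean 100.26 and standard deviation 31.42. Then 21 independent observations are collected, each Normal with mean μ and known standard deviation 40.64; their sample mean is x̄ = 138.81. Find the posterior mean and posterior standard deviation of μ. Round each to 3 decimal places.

Prior precision 1/τ₀² = 1/31.42² = 0.00101295; data precision n/σ² = 21/40.64² = 0.0127149.
Posterior precision = 0.00101295 + 0.0127149 = 0.0137278, giving posterior SD = 1/√0.0137278 = 8.535.
Posterior mean = (0.00101295·100.26 + 0.0127149·138.81) / 0.0137278 = 135.965.

Posterior mean ≈ 135.965; posterior SD ≈ 8.535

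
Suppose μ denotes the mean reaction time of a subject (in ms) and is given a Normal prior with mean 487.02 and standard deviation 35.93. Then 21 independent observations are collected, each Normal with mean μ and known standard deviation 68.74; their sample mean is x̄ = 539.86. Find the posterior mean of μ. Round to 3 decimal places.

Prior precision 1/τ₀² = 1/35.93² = 0.00077461; data precision n/σ² = 21/68.74² = 0.00444427.
Posterior precision = 0.00077461 + 0.00444427 = 0.00521888.
Posterior mean = (0.00077461·487.02 + 0.00444427·539.86) / 0.00521888 = 532.017.

Posterior mean ≈ 532.017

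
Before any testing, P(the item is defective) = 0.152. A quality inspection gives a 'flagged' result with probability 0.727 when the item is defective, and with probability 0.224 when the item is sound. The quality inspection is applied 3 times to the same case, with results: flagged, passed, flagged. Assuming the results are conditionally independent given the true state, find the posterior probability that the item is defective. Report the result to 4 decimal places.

Let H be the event that the item is defective; start with P(H) = 0.152. P('flagged'|H) = 0.727, P('flagged'|¬H) = 0.224.
Update on result 1 ('flagged'): P(H) ← 0.727·0.1520 / (0.727·0.1520 + 0.224·0.8480) = 0.11050/0.30046 = 0.3678.
Update on result 2 ('passed'): P(H) ← 0.273·0.3678 / (0.273·0.3678 + 0.776·0.6322) = 0.10041/0.59100 = 0.1699.
Update on result 3 ('flagged'): P(H) ← 0.727·0.1699 / (0.727·0.1699 + 0.224·0.8301) = 0.12351/0.30946 = 0.3991.

Posterior P(H) ≈ 0.3991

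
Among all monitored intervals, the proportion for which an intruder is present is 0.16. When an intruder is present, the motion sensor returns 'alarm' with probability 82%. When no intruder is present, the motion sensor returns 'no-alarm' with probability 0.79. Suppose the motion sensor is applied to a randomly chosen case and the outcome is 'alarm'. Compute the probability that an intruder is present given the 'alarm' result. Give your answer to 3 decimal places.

P(H | E) ≈ 0.427

Write H for 'an intruder is present'. Prior odds H:¬H = 0.16/0.84 = 0.19048. For the 'alarm' outcome, the likelihood ratio is 0.82/0.21 = 3.9048.
Posterior odds = 0.19048 × 3.9048 = 0.74376, so P(H|E) = 0.74376/(1+0.74376) = 0.427.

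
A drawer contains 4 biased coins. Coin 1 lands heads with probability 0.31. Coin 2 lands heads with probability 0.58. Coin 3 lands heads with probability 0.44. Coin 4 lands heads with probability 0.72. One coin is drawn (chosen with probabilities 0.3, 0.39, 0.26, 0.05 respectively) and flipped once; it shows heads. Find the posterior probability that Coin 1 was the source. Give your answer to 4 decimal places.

P(heads|C1) = 0.31; P(heads|C2) = 0.58; P(heads|C3) = 0.44; P(heads|C4) = 0.72.
Prior × likelihood for each source: 0.3·0.31=0.09300, 0.39·0.58=0.2262, 0.26·0.44=0.1144, 0.05·0.72=0.03600. Summing gives P(heads) = 0.46960.
P(Coin 1 | heads) = 0.09300 / 0.46960 = 0.1980.

Posterior probability ≈ 0.1980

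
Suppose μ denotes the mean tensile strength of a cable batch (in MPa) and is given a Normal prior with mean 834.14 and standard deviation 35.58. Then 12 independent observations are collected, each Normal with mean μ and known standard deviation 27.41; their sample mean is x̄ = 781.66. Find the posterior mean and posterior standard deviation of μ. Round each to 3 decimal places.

Posterior mean ≈ 784.133; posterior SD ≈ 7.724

Prior precision 1/τ₀² = 1/35.58² = 0.00078993; data precision n/σ² = 12/27.41² = 0.0159721.
Posterior precision = 0.00078993 + 0.0159721 = 0.0167621, giving posterior SD = 1/√0.0167621 = 7.724.
Posterior mean = (0.00078993·834.14 + 0.0159721·781.66) / 0.0167621 = 784.133.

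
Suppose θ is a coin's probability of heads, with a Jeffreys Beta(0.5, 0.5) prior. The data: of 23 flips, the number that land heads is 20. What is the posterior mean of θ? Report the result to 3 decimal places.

Posterior mean ≈ 0.854

The binomial likelihood is conjugate to the Beta prior: with 20 successes and 3 failures, the posterior is Beta(0.5+20, 0.5+3) = Beta(20.5, 3.5).
Posterior mean = α/(α+β) = 20.5/24 = 0.854.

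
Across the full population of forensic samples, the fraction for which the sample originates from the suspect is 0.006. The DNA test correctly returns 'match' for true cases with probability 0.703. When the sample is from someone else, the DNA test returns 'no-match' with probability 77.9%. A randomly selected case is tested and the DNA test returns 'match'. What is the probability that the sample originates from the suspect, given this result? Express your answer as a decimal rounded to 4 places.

P(H | E) ≈ 0.0188

Write H for 'the sample originates from the suspect'. Prior odds H:¬H = 0.006/0.994 = 0.0060362. For the 'match' outcome, the likelihood ratio is 0.703/0.221 = 3.1810.
Posterior odds = 0.0060362 × 3.1810 = 0.019201, so P(H|E) = 0.019201/(1+0.019201) = 0.0188.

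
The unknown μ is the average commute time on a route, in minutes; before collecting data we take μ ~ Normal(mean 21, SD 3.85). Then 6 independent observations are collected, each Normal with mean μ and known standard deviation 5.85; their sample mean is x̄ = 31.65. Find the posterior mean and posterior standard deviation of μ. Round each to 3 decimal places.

Posterior mean ≈ 28.691; posterior SD ≈ 2.029

With known σ, the Normal prior is conjugate. Weight on the data is w = (n/σ²)/(n/σ² + 1/τ₀²) = 0.175323/(0.175323+0.0674650) = 0.72212.
Posterior mean = w·x̄ + (1−w)·μ₀ = 0.72212·31.65 + 0.27788·21 = 28.691. Posterior variance = 1/(0.175323+0.0674650) = 4.11882, so SD = 2.029.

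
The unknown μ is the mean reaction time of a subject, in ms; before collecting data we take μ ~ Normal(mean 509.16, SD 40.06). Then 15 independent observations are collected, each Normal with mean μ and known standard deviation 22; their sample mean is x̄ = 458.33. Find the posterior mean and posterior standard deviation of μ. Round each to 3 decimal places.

With known σ, the Normal prior is conjugate. Weight on the data is w = (n/σ²)/(n/σ² + 1/τ₀²) = 0.0309917/(0.0309917+0.00062313) = 0.98029.
Posterior mean = w·x̄ + (1−w)·μ₀ = 0.98029·458.33 + 0.019710·509.16 = 459.332. Posterior variance = 1/(0.0309917+0.00062313) = 31.6307, so SD = 5.624.

Posterior mean ≈ 459.332; posterior SD ≈ 5.624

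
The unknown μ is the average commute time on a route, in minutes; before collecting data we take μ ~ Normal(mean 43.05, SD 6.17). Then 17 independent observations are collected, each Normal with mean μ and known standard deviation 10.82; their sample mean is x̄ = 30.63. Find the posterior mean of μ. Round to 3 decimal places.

Posterior mean ≈ 32.533

With known σ, the Normal prior is conjugate. Weight on the data is w = (n/σ²)/(n/σ² + 1/τ₀²) = 0.145209/(0.145209+0.0262682) = 0.84681.
Posterior mean = w·x̄ + (1−w)·μ₀ = 0.84681·30.63 + 0.15319·43.05 = 32.533.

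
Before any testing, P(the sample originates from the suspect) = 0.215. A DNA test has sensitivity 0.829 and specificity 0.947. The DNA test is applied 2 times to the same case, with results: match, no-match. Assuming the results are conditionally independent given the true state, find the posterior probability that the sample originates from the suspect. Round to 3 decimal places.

With H the event that the sample originates from the suspect, the joint likelihood of the observed sequence is P(data|H) = 0.829·0.171 = 0.14176 and P(data|¬H) = 0.053·0.947 = 0.050191.
Bayes: P(H|data) = 0.215·0.14176 / (0.215·0.14176 + 0.785·0.050191) = 0.030478/0.069878 = 0.4362.

Posterior P(H) ≈ 0.436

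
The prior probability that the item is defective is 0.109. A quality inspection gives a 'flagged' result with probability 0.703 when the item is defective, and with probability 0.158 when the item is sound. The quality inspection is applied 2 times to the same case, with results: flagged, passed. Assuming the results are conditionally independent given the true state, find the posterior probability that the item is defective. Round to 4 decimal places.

Posterior P(H) ≈ 0.1611

Let H be the event that the item is defective; start with P(H) = 0.109. P('flagged'|H) = 0.703, P('flagged'|¬H) = 0.158.
Update on result 1 ('flagged'): P(H) ← 0.703·0.1090 / (0.703·0.1090 + 0.158·0.8910) = 0.076627/0.21741 = 0.3525.
Update on result 2 ('passed'): P(H) ← 0.297·0.3525 / (0.297·0.3525 + 0.842·0.6475) = 0.10468/0.64991 = 0.1611.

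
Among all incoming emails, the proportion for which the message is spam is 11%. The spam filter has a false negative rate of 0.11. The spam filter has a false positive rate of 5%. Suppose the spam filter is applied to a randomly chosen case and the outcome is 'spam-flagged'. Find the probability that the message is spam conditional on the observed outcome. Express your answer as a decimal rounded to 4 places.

Let H be the event that the message is spam. P(H) = 0.11, so P(¬H) = 0.89. With E the 'spam-flagged' result, P(E|H) = 0.89 and P(E|¬H) = 0.05.
P(E) = 0.89·0.11 + 0.05·0.89 = 0.097900 + 0.044500 = 0.14240.
By Bayes' theorem, P(H|E) = 0.097900 / 0.14240 = 0.6875.

P(H | E) ≈ 0.6875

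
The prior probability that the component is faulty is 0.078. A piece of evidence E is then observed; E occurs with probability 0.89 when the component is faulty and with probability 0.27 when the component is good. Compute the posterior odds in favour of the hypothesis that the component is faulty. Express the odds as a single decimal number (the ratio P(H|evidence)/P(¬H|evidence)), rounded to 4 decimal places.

Prior odds = 0.078/(1−0.078) = 0.084599.
Likelihood ratio for E = 0.89/0.27 = 3.2963.
Posterior odds = prior odds × LR = 0.27886.

Posterior odds ≈ 0.2789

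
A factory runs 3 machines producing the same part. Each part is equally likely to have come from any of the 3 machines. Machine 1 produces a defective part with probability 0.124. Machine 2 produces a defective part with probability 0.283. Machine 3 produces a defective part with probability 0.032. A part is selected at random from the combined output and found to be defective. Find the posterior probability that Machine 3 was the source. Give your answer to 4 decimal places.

P(defective|M1) = 0.124; P(defective|M2) = 0.283; P(defective|M3) = 0.032.
Prior × likelihood for each source: 0.333333·0.124=0.04133, 0.333333·0.283=0.09433, 0.333333·0.032=0.01067. Summing gives P(defective) = 0.14633.
P(Machine 3 | defective) = 0.01067 / 0.14633 = 0.0729.

Posterior probability ≈ 0.0729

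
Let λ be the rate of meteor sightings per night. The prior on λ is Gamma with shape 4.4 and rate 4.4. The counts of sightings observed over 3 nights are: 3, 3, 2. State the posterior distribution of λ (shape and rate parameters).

Total count ∑xᵢ = 8 over n = 3 nights.
Gamma is conjugate to the Poisson likelihood: posterior is Gamma(shape = 4.4+8 = 12.4, rate = 4.4+3 = 7.4).

Posterior: Gamma(shape=12.4, rate=7.4)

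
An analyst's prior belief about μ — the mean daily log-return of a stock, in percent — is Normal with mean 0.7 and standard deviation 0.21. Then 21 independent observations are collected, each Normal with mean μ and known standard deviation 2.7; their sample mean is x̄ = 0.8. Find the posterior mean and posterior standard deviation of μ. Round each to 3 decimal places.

With known σ, the Normal prior is conjugate. Weight on the data is w = (n/σ²)/(n/σ² + 1/τ₀²) = 2.88066/(2.88066+22.6757) = 0.11272.
Posterior mean = w·x̄ + (1−w)·μ₀ = 0.11272·0.8 + 0.88728·0.7 = 0.711. Posterior variance = 1/(2.88066+22.6757) = 0.0391291, so SD = 0.198.

Posterior mean ≈ 0.711; posterior SD ≈ 0.198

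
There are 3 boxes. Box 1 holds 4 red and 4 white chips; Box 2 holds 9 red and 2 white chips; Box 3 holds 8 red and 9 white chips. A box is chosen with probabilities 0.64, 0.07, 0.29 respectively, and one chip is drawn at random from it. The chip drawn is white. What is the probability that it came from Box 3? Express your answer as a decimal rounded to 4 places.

Posterior probability ≈ 0.3157

Tabulate prior·likelihood by source: [1] prior 0.64, lik 0.5, product 0.3200; [2] prior 0.07, lik 0.1818, product 0.01273; [3] prior 0.29, lik 0.5294, product 0.1535.
Normalizing constant = 0.48626; the posterior for Box 3 is its product over the sum, 0.1535/0.48626 = 0.3157.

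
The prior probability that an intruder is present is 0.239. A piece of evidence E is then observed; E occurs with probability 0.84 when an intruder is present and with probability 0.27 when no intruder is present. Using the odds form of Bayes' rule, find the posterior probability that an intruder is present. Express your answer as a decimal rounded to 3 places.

Prior odds = 0.239/(1−0.239) = 0.31406. In log-odds, ln(0.31406) = -1.1582.
Add log likelihood ratio: ln(3.1111) = 1.1350.
Posterior log-odds = -0.023190, so posterior odds = exp(-0.023190) = 0.97708. Converting, P(H|E) = 0.97708/1.9771 = 0.494.

Posterior probability ≈ 0.494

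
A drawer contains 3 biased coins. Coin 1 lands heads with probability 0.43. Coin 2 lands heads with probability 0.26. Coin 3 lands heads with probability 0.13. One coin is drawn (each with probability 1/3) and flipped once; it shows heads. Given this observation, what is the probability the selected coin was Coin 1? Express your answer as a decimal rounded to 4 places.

P(heads|C1) = 0.43; P(heads|C2) = 0.26; P(heads|C3) = 0.13.
Prior × likelihood for each source: 0.333333·0.43=0.1433, 0.333333·0.26=0.08667, 0.333333·0.13=0.04333. Summing gives P(heads) = 0.27333.
P(Coin 1 | heads) = 0.1433 / 0.27333 = 0.5244.

Posterior probability ≈ 0.5244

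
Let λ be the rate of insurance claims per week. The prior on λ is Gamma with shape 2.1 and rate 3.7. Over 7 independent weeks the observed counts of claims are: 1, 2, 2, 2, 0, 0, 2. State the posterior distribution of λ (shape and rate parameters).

Total count ∑xᵢ = 9 over n = 7 weeks.
Gamma is conjugate to the Poisson likelihood: posterior is Gamma(shape = 2.1+9 = 11.1, rate = 3.7+7 = 10.7).

Posterior: Gamma(shape=11.1, rate=10.7)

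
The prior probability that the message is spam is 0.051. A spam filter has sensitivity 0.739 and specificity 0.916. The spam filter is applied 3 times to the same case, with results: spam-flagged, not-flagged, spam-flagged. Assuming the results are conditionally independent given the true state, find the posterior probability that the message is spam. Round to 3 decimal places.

Let H be the event that the message is spam; start with P(H) = 0.051. P('spam-flagged'|H) = 0.739, P('spam-flagged'|¬H) = 0.084.
Update on result 1 ('spam-flagged'): P(H) ← 0.739·0.0510 / (0.739·0.0510 + 0.084·0.9490) = 0.037689/0.11740 = 0.3210.
Update on result 2 ('not-flagged'): P(H) ← 0.261·0.3210 / (0.261·0.3210 + 0.916·0.6790) = 0.083785/0.70573 = 0.1187.
Update on result 3 ('spam-flagged'): P(H) ← 0.739·0.1187 / (0.739·0.1187 + 0.084·0.8813) = 0.087735/0.16176 = 0.5424.

Posterior P(H) ≈ 0.542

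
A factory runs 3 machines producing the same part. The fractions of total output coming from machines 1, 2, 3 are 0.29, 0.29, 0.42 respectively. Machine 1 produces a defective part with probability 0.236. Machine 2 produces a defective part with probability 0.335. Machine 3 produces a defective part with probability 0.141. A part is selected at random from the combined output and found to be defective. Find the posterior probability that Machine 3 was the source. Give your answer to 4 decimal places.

Tabulate prior·likelihood by source: [1] prior 0.29, lik 0.236, product 0.06844; [2] prior 0.29, lik 0.335, product 0.09715; [3] prior 0.42, lik 0.141, product 0.05922.
Normalizing constant = 0.22481; the posterior for Machine 3 is its product over the sum, 0.05922/0.22481 = 0.2634.

Posterior probability ≈ 0.2634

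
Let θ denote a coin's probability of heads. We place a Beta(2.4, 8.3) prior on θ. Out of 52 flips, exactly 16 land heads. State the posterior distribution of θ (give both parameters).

Observing 16 successes and 36 failures updates Beta(2.4, 8.3) by adding the success and failure counts to the two shape parameters: α = 2.4+16 = 18.4, β = 8.3+36 = 44.3.

Posterior: Beta(18.4, 44.3)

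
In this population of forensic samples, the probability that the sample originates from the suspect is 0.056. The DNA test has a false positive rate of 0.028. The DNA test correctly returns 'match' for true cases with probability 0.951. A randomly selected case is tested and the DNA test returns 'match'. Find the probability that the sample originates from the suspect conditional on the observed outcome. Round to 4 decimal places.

P(H | E) ≈ 0.6683

Write H for 'the sample originates from the suspect'. Prior odds H:¬H = 0.056/0.944 = 0.059322. For the 'match' outcome, the likelihood ratio is 0.951/0.028 = 33.964.
Posterior odds = 0.059322 × 33.964 = 2.0148, so P(H|E) = 2.0148/(1+2.0148) = 0.6683.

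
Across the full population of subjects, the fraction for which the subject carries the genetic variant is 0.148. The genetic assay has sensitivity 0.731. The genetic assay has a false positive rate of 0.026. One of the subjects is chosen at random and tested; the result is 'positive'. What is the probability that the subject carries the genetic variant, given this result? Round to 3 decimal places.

P(H | E) ≈ 0.830

Write H for 'the subject carries the genetic variant'. Prior odds H:¬H = 0.148/0.852 = 0.17371. For the 'positive' outcome, the likelihood ratio is 0.731/0.026 = 28.115.
Posterior odds = 0.17371 × 28.115 = 4.8839, so P(H|E) = 4.8839/(1+4.8839) = 0.830.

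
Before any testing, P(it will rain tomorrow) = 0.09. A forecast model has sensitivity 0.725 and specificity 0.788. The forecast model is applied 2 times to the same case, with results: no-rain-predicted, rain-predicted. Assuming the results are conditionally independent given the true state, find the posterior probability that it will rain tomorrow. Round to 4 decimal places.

With H the event that it will rain tomorrow, the joint likelihood of the observed sequence is P(data|H) = 0.275·0.725 = 0.19937 and P(data|¬H) = 0.788·0.212 = 0.16706.
Bayes: P(H|data) = 0.09·0.19937 / (0.09·0.19937 + 0.91·0.16706) = 0.017944/0.16996 = 0.1056.

Posterior P(H) ≈ 0.1056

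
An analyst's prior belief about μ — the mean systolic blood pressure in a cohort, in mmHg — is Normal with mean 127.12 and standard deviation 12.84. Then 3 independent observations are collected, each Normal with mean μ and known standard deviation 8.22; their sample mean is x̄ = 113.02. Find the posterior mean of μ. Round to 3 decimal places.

Posterior mean ≈ 114.715

With known σ, the Normal prior is conjugate. Weight on the data is w = (n/σ²)/(n/σ² + 1/τ₀²) = 0.0443995/(0.0443995+0.00606555) = 0.87981.
Posterior mean = w·x̄ + (1−w)·μ₀ = 0.87981·113.02 + 0.12019·127.12 = 114.715.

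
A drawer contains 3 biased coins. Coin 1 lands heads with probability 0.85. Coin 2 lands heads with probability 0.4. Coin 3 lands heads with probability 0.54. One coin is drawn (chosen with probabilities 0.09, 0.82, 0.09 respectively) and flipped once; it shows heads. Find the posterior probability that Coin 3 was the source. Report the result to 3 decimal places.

P(heads|C1) = 0.85; P(heads|C2) = 0.4; P(heads|C3) = 0.54.
Prior × likelihood for each source: 0.09·0.85=0.07650, 0.82·0.4=0.3280, 0.09·0.54=0.04860. Summing gives P(heads) = 0.45310.
P(Coin 3 | heads) = 0.04860 / 0.45310 = 0.107.

Posterior probability ≈ 0.107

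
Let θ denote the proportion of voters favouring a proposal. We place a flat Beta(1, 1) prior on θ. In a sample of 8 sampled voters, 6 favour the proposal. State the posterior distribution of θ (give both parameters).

The binomial likelihood is conjugate to the Beta prior: with 6 successes and 2 failures, the posterior is Beta(1+6, 1+2) = Beta(7, 3).

Posterior: Beta(7, 3)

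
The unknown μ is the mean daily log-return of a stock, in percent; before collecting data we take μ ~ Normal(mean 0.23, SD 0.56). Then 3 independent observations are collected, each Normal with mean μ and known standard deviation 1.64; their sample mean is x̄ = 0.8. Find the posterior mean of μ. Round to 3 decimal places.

Prior precision 1/τ₀² = 1/0.56² = 3.18878; data precision n/σ² = 3/1.64² = 1.11541.
Posterior precision = 3.18878 + 1.11541 = 4.30418.
Posterior mean = (3.18878·0.23 + 1.11541·0.8) / 4.30418 = 0.378.

Posterior mean ≈ 0.378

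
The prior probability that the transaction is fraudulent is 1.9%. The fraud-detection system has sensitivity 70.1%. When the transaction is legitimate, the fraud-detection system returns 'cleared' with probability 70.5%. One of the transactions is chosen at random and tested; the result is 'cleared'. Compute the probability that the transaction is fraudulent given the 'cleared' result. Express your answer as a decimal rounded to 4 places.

P(H | E) ≈ 0.0081

Write H for 'the transaction is fraudulent'. Prior odds H:¬H = 0.019/0.981 = 0.019368. For the 'cleared' outcome, the likelihood ratio is 0.299/0.705 = 0.42411.
Posterior odds = 0.019368 × 0.42411 = 0.0082142, so P(H|E) = 0.0082142/(1+0.0082142) = 0.0081.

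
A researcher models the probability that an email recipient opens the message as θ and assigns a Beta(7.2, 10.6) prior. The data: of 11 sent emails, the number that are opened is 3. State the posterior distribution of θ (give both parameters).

The binomial likelihood is conjugate to the Beta prior: with 3 successes and 8 failures, the posterior is Beta(7.2+3, 10.6+8) = Beta(10.2, 18.6).

Posterior: Beta(10.2, 18.6)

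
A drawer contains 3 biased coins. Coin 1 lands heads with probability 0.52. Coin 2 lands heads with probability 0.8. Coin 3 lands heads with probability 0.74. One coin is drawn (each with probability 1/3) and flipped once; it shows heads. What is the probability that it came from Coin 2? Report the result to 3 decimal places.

P(heads|C1) = 0.52; P(heads|C2) = 0.8; P(heads|C3) = 0.74.
Prior × likelihood for each source: 0.333333·0.52=0.1733, 0.333333·0.8=0.2667, 0.333333·0.74=0.2467. Summing gives P(heads) = 0.68667.
P(Coin 2 | heads) = 0.2667 / 0.68667 = 0.388.

Posterior probability ≈ 0.388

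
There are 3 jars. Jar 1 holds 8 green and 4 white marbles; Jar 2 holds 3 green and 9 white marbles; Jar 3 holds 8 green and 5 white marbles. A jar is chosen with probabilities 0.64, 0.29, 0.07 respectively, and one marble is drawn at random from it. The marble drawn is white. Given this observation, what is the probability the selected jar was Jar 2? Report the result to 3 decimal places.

P(white|Jar 1) = 0.3333; P(white|Jar 2) = 0.75; P(white|Jar 3) = 0.3846.
Prior × likelihood for each source: 0.64·0.3333=0.2133, 0.29·0.75=0.2175, 0.07·0.3846=0.02692. Summing gives P(white) = 0.45776.
P(Jar 2 | white) = 0.2175 / 0.45776 = 0.475.

Posterior probability ≈ 0.475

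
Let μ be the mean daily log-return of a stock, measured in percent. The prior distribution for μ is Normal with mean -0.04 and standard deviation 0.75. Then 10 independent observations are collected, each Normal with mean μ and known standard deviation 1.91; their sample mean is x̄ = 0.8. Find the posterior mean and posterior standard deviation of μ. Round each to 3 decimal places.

Posterior mean ≈ 0.470; posterior SD ≈ 0.470

Prior precision 1/τ₀² = 1/0.75² = 1.77778; data precision n/σ² = 10/1.91² = 2.74115.
Posterior precision = 1.77778 + 2.74115 = 4.51893, giving posterior SD = 1/√4.51893 = 0.470.
Posterior mean = (1.77778·-0.04 + 2.74115·0.8) / 4.51893 = 0.470.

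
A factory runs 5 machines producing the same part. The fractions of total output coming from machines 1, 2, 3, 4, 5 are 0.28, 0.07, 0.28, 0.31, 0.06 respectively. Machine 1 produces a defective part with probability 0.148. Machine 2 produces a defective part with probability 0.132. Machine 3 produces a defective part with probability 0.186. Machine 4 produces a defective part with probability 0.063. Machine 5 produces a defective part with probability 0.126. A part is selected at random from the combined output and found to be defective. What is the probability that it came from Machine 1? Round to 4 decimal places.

Posterior probability ≈ 0.3191

P(defective|M1) = 0.148; P(defective|M2) = 0.132; P(defective|M3) = 0.186; P(defective|M4) = 0.063; P(defective|M5) = 0.126.
Prior × likelihood for each source: 0.28·0.148=0.04144, 0.07·0.132=0.009240, 0.28·0.186=0.05208, 0.31·0.063=0.01953, 0.06·0.126=0.007560. Summing gives P(defective) = 0.12985.
P(Machine 1 | defective) = 0.04144 / 0.12985 = 0.3191.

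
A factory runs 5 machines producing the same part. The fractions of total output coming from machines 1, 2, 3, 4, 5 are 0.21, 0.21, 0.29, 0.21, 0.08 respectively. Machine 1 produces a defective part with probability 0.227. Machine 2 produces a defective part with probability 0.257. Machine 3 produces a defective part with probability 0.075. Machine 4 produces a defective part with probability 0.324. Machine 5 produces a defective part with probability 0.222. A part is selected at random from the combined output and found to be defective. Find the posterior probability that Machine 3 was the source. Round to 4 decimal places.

P(defective|M1) = 0.227; P(defective|M2) = 0.257; P(defective|M3) = 0.075; P(defective|M4) = 0.324; P(defective|M5) = 0.222.
Prior × likelihood for each source: 0.21·0.227=0.04767, 0.21·0.257=0.05397, 0.29·0.075=0.02175, 0.21·0.324=0.06804, 0.08·0.222=0.01776. Summing gives P(defective) = 0.20919.
P(Machine 3 | defective) = 0.02175 / 0.20919 = 0.1040.

Posterior probability ≈ 0.1040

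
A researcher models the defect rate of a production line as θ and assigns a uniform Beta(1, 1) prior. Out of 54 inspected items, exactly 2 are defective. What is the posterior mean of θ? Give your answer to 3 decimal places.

Posterior mean ≈ 0.054

Observing 2 successes and 52 failures updates Beta(1, 1) by adding the success and failure counts to the two shape parameters: α = 1+2 = 3, β = 1+52 = 53.
Posterior mean = α/(α+β) = 3/56 = 0.054.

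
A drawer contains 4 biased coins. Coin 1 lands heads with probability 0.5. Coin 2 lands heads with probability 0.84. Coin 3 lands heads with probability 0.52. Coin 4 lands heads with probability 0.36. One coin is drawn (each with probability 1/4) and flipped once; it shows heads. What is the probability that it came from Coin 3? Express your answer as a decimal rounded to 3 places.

Posterior probability ≈ 0.234

P(heads|C1) = 0.5; P(heads|C2) = 0.84; P(heads|C3) = 0.52; P(heads|C4) = 0.36.
Prior × likelihood for each source: 0.25·0.5=0.1250, 0.25·0.84=0.2100, 0.25·0.52=0.1300, 0.25·0.36=0.09000. Summing gives P(heads) = 0.55500.
P(Coin 3 | heads) = 0.1300 / 0.55500 = 0.234.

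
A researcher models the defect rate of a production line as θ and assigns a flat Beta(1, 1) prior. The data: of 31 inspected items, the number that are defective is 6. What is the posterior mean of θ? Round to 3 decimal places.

Posterior mean ≈ 0.212

Observing 6 successes and 25 failures updates Beta(1, 1) by adding the success and failure counts to the two shape parameters: α = 1+6 = 7, β = 1+25 = 26.
Posterior mean = α/(α+β) = 7/33 = 0.212.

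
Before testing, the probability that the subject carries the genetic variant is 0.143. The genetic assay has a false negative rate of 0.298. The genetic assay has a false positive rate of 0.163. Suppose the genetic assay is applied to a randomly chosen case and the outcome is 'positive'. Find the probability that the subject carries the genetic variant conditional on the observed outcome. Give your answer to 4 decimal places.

Let H be the event that the subject carries the genetic variant. P(H) = 0.143, so P(¬H) = 0.857. With E the 'positive' result, P(E|H) = 0.702 and P(E|¬H) = 0.163.
P(E) = 0.702·0.143 + 0.163·0.857 = 0.10039 + 0.13969 = 0.24008.
By Bayes' theorem, P(H|E) = 0.10039 / 0.24008 = 0.4181.

P(H | E) ≈ 0.4181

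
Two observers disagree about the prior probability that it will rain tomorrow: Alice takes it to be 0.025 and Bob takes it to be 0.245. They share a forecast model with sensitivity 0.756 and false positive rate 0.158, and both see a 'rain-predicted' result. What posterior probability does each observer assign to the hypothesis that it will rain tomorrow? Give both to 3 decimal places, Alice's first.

The likelihood ratio for a 'rain-predicted' result is 0.756/0.158 = 4.7848.
Alice: prior odds 0.025/0.975 = 0.025641; posterior odds 0.12269; posterior probability 0.109.
Bob: prior odds 0.245/0.755 = 0.32450; posterior odds 1.5527; posterior probability 0.608.

Alice: 0.109; Bob: 0.608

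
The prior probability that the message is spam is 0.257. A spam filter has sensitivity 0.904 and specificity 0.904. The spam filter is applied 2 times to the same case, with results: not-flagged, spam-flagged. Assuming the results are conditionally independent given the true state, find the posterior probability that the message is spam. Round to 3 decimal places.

With H the event that the message is spam, the joint likelihood of the observed sequence is P(data|H) = 0.096·0.904 = 0.086784 and P(data|¬H) = 0.904·0.096 = 0.086784.
Bayes: P(H|data) = 0.257·0.086784 / (0.257·0.086784 + 0.743·0.086784) = 0.022303/0.086784 = 0.2570.

Posterior P(H) ≈ 0.257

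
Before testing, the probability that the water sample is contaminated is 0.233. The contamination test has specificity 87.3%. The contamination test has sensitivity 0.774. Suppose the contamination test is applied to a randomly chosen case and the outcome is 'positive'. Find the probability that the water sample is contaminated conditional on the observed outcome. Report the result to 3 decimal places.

P(H | E) ≈ 0.649

Let H be the event that the water sample is contaminated. P(H) = 0.233, so P(¬H) = 0.767. With E the 'positive' result, P(E|H) = 0.774 and P(E|¬H) = 0.127.
P(E) = 0.774·0.233 + 0.127·0.767 = 0.18034 + 0.097409 = 0.27775.
By Bayes' theorem, P(H|E) = 0.18034 / 0.27775 = 0.649.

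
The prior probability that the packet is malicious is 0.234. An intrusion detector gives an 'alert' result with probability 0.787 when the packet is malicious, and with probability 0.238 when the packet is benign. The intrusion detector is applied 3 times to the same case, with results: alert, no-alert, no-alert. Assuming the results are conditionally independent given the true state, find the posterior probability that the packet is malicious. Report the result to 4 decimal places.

Let H be the event that the packet is malicious; start with P(H) = 0.234. P('alert'|H) = 0.787, P('alert'|¬H) = 0.238.
Update on result 1 ('alert'): P(H) ← 0.787·0.2340 / (0.787·0.2340 + 0.238·0.7660) = 0.18416/0.36647 = 0.5025.
Update on result 2 ('no-alert'): P(H) ← 0.213·0.5025 / (0.213·0.5025 + 0.762·0.4975) = 0.10704/0.48611 = 0.2202.
Update on result 3 ('no-alert'): P(H) ← 0.213·0.2202 / (0.213·0.2202 + 0.762·0.7798) = 0.046901/0.64112 = 0.0732.

Posterior P(H) ≈ 0.0732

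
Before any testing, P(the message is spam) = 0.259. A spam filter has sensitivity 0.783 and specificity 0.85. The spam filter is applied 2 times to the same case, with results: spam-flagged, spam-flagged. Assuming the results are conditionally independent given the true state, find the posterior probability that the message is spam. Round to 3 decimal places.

Posterior P(H) ≈ 0.905

With H the event that the message is spam, the joint likelihood of the observed sequence is P(data|H) = 0.783·0.783 = 0.61309 and P(data|¬H) = 0.15·0.15 = 0.022500.
Bayes: P(H|data) = 0.259·0.61309 / (0.259·0.61309 + 0.741·0.022500) = 0.15879/0.17546 = 0.9050.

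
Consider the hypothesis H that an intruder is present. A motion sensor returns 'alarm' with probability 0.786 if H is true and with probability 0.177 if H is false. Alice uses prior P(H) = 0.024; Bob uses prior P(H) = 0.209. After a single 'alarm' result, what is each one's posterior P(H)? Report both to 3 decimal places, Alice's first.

P('+'|H) = 0.786, P('+'|¬H) = 0.177.
Alice: numerator 0.786·0.024 = 0.018864; evidence = 0.018864+0.177·0.976 = 0.19162; posterior = 0.098.
Bob: numerator 0.786·0.209 = 0.16427; evidence = 0.16427+0.177·0.791 = 0.30428; posterior = 0.540.

Alice: 0.098; Bob: 0.540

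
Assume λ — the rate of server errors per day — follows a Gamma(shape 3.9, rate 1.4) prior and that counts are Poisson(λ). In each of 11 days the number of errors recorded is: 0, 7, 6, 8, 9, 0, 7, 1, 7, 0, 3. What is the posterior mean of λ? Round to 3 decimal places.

Posterior mean ≈ 4.185

The Poisson likelihood adds the total count to the shape and the number of exposure periods to the rate. Here ∑xᵢ = 48 and n = 11, so shape 3.9→51.9 and rate 1.4→12.4.
E[λ | data] = 51.9/12.4 = 4.185.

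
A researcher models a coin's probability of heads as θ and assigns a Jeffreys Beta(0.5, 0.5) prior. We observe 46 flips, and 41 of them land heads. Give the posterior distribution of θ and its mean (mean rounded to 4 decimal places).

The binomial likelihood is conjugate to the Beta prior: with 41 successes and 5 failures, the posterior is Beta(0.5+41, 0.5+5) = Beta(41.5, 5.5).
Posterior mean = α/(α+β) = 41.5/47 = 0.8830.

Posterior: Beta(41.5, 5.5); mean ≈ 0.8830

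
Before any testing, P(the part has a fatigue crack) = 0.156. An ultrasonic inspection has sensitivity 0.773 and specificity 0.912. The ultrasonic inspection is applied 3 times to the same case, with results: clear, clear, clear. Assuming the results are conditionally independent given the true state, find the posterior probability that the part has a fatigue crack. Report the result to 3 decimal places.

Posterior P(H) ≈ 0.003

With H the event that the part has a fatigue crack, the joint likelihood of the observed sequence is P(data|H) = 0.227·0.227·0.227 = 0.011697 and P(data|¬H) = 0.912·0.912·0.912 = 0.75855.
Bayes: P(H|data) = 0.156·0.011697 / (0.156·0.011697 + 0.844·0.75855) = 0.0018247/0.64204 = 0.0028.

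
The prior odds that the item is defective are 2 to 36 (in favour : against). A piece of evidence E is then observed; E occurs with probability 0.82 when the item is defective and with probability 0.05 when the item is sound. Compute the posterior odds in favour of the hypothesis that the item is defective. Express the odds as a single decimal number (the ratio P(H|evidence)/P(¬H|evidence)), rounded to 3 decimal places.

Prior odds = 2/36 = 0.055556.
Likelihood ratio for E = 0.82/0.05 = 16.400.
Posterior odds = prior odds × LR = 0.91111.

Posterior odds ≈ 0.911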